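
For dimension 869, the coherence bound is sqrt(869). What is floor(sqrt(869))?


29^2 = 841 <= 869 < 900 = 30^2, so 29 <= sqrt(869) < 30.
floor(sqrt(869)) = 29.

29


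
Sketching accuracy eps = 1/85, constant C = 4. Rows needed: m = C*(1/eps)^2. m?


1/eps = 85.
(1/eps)^2 = 7225.
m = 4*7225 = 28900.

28900


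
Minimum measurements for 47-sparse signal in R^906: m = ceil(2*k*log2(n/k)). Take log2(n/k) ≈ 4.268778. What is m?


log2(n/k) = log2(906/47) ≈ 4.268778.
2*k*log2(n/k) ≈ 2*47*4.268778 = 401.265132.
m = ceil(401.265132) = 402.

402


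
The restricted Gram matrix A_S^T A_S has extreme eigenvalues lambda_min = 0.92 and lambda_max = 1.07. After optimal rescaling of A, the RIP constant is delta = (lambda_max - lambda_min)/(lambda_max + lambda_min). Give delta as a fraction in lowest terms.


lambda_max - lambda_min = 1.07 - 0.92 = 0.15.
lambda_max + lambda_min = 1.07 + 0.92 = 1.99.
delta = 0.15/1.99 = 15/199.

15/199


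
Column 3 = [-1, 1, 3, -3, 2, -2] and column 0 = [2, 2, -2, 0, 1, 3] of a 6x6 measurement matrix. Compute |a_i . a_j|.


Inner product: -1*2 + 1*2 + 3*-2 + -3*0 + 2*1 + -2*3
Products: [-2, 2, -6, 0, 2, -6]
Sum = -10.
|dot| = 10.

10


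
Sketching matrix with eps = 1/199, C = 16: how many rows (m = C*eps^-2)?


1/eps = 199.
(1/eps)^2 = 39601.
m = 16*39601 = 633616.

633616


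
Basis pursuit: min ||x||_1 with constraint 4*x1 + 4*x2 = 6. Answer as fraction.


Axis intercepts:
  x1 = 3/2, x2 = 0: L1 = 3/2
  x1 = 0, x2 = 3/2: L1 = 3/2
x* = (3/2, 0)
||x*||_1 = 3/2.

3/2


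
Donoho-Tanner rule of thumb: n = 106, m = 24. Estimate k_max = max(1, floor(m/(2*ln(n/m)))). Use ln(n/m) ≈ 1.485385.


n/m = 106/24 = 53/12.
ln(n/m) ≈ 1.485385.
2*ln(n/m) ≈ 2.97077.
m/(2*ln(n/m)) ≈ 24/2.97077 ≈ 8.0787.
floor = 8.
k_max = max(1, 8) = 8.

8


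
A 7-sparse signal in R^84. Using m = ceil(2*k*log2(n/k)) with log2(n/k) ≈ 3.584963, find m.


log2(n/k) = log2(84/7) ≈ 3.584963.
2*k*log2(n/k) ≈ 2*7*3.584963 = 50.189482.
m = ceil(50.189482) = 51.

51


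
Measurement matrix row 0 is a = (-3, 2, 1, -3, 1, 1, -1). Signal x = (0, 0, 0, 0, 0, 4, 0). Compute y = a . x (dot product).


Non-zero terms: ['1*4']
Products: [4]
y = sum = 4.

4


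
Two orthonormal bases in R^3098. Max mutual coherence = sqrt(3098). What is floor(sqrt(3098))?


55^2 = 3025 <= 3098 < 3136 = 56^2, so 55 <= sqrt(3098) < 56.
floor(sqrt(3098)) = 55.

55


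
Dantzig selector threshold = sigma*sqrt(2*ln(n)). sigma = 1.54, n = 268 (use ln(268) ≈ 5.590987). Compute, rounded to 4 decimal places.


ln(268) ≈ 5.590987.
2*ln(n) ≈ 11.181974.
sqrt(2*ln(n)) ≈ sqrt(11.181974) ≈ 3.343946.
threshold ≈ 1.54*3.343946 = 5.14967684 ≈ 5.1497.

5.1497


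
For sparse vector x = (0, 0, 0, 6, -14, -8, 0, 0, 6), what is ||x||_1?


Non-zero entries: [(3, 6), (4, -14), (5, -8), (8, 6)]
Absolute values: [6, 14, 8, 6]
||x||_1 = sum = 34.

34


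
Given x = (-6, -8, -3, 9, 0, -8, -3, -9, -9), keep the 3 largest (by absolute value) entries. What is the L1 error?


Sorted |x_i| descending: [9, 9, 9, 8, 8, 6, 3, 3, 0]
Keep top 3: [9, 9, 9]
Tail entries: [8, 8, 6, 3, 3, 0]
L1 error = sum of tail = 28.

28


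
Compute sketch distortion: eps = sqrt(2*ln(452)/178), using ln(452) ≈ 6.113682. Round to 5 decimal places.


ln(452) ≈ 6.113682.
2*ln(N)/m ≈ 2*6.113682/178 ≈ 0.06869306.
eps = sqrt(0.06869306) ≈ 0.2620936 ≈ 0.26209.

0.26209


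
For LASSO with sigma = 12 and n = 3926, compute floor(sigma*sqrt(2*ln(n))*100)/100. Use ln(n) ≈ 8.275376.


ln(3926) ≈ 8.275376.
2*ln(n) ≈ 16.550752.
sqrt(2*ln(n)) ≈ sqrt(16.550752) ≈ 4.068262.
lambda ≈ 12*4.068262 = 48.819144.
floor(lambda*100)/100 = 48.81.

48.81


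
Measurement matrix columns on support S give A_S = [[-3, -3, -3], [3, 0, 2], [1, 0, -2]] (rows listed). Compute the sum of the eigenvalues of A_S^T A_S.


Sum of eigenvalues of A_S^T A_S = trace(A_S^T A_S) = sum of squared column norms of A_S.
A_S^T A_S diagonal: [19, 9, 17].
trace = 19 + 9 + 17 = 45.

45


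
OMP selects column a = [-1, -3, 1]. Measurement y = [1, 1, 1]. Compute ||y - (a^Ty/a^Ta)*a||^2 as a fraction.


a^T a = 11.
a^T y = -3.
coeff = -3/11 = -3/11.
||r||^2 = 24/11.

24/11


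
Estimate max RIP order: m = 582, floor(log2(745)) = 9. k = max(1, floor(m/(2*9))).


floor(log2(745)) = 9.
2*9 = 18.
m/(2*floor(log2(n))) = 582/18 ≈ 32.3333.
floor = 32.
k = max(1, 32) = 32.

32


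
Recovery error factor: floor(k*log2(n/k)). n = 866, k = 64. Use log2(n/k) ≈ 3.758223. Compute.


log2(n/k) = log2(866/64) ≈ 3.758223.
k*log2(n/k) ≈ 64*3.758223 = 240.526272.
floor(240.526272) = 240.

240


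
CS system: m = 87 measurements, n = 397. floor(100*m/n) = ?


100*m/n = 100*87/397 ≈ 21.9144.
floor = 21.

21


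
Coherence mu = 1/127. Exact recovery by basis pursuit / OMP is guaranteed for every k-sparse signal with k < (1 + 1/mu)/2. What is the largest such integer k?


1/mu = 127.
1 + 1/mu = 128.
(1 + 1/mu)/2 = 64 is an integer and the inequality is strict, so k_max = 64 - 1 = 63.

63


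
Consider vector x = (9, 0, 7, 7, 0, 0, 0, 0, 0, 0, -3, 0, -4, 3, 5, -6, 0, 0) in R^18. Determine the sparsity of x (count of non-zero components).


Non-zero positions: [0, 2, 3, 10, 12, 13, 14, 15].
Sparsity = 8.

8


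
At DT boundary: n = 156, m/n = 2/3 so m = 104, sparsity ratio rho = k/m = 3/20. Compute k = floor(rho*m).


m = 2/3*156 = 104.
rho = 3/20.
rho*m = 3/20*104 = 15.6.
k = floor(15.6) = 15.

15


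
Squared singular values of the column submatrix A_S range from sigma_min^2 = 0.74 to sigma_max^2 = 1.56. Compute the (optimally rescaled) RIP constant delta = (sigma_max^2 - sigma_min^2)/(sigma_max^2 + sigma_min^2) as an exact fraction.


lambda_max - lambda_min = 1.56 - 0.74 = 0.82.
lambda_max + lambda_min = 1.56 + 0.74 = 2.30.
delta = 0.82/2.30 = 82/230 = 41/115.

41/115


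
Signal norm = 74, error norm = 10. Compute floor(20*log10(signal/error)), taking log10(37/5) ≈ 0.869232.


||x||/||e|| = 74/10 = 37/5.
log10(37/5) ≈ 0.869232.
20*log10(||x||/||e||) ≈ 20*0.869232 = 17.38464.
floor(17.38464) = 17.

17


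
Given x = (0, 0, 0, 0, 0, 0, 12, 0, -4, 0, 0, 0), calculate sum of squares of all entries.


Non-zero entries: [(6, 12), (8, -4)]
Squares: [144, 16]
||x||_2^2 = sum = 160.

160


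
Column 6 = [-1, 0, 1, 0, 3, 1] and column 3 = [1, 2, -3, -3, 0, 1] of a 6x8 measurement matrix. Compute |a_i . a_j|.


Inner product: -1*1 + 0*2 + 1*-3 + 0*-3 + 3*0 + 1*1
Products: [-1, 0, -3, 0, 0, 1]
Sum = -3.
|dot| = 3.

3


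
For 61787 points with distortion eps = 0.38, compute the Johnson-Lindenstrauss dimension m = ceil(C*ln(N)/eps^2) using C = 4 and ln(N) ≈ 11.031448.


ln(61787) ≈ 11.031448.
eps^2 = 0.38^2 = 0.1444.
C*ln(N)/eps^2 ≈ 4*11.031448/0.1444 ≈ 305.5803.
m = ceil(305.5803) = 306.

306


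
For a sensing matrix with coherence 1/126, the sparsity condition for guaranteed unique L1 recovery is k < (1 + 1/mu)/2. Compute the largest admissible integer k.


1/mu = 126.
1 + 1/mu = 127.
(1 + 1/mu)/2 = 63.5 is not an integer, so k_max = floor(63.5) = 63.

63


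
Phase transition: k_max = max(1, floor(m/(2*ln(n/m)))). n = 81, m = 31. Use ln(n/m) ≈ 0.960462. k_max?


n/m = 81/31.
ln(n/m) ≈ 0.960462.
2*ln(n/m) ≈ 1.920924.
m/(2*ln(n/m)) ≈ 31/1.920924 ≈ 16.1381.
floor = 16.
k_max = max(1, 16) = 16.

16


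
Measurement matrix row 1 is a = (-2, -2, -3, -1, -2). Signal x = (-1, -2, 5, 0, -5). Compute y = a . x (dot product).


Non-zero terms: ['-2*-1', '-2*-2', '-3*5', '-2*-5']
Products: [2, 4, -15, 10]
y = sum = 1.

1


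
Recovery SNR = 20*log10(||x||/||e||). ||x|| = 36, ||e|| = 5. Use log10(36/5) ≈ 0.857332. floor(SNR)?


||x||/||e|| = 36/5.
log10(36/5) ≈ 0.857332.
20*log10(||x||/||e||) ≈ 20*0.857332 = 17.14664.
floor(17.14664) = 17.

17


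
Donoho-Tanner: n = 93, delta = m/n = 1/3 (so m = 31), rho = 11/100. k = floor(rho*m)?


m = 1/3*93 = 31.
rho = 11/100.
rho*m = 11/100*31 = 3.41.
k = floor(3.41) = 3.

3


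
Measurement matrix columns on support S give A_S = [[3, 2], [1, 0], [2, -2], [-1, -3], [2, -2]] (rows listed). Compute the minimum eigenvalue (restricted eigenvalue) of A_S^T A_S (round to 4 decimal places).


A_S^T A_S = [[19, 1], [1, 21]].
trace = 40.
det = 398.
disc = trace^2 - 4*det = 1600 - 4*398 = 8.
sqrt(8) ≈ 2.828427.
lam_min = (40 - sqrt(8))/2 ≈ (40 - 2.828427)/2 = 18.5857865 ≈ 18.5858.

18.5858


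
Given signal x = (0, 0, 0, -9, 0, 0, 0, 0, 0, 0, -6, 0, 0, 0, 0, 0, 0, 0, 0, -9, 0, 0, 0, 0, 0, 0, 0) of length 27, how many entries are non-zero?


Non-zero positions: [3, 10, 19].
Sparsity = 3.

3


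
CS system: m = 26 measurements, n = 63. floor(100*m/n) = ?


100*m/n = 100*26/63 ≈ 41.2698.
floor = 41.

41


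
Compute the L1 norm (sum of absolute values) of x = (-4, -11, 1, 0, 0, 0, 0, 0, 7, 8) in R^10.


Non-zero entries: [(0, -4), (1, -11), (2, 1), (8, 7), (9, 8)]
Absolute values: [4, 11, 1, 7, 8]
||x||_1 = sum = 31.

31


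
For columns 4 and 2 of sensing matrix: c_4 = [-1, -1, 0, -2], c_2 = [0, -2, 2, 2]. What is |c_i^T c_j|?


Inner product: -1*0 + -1*-2 + 0*2 + -2*2
Products: [0, 2, 0, -4]
Sum = -2.
|dot| = 2.

2


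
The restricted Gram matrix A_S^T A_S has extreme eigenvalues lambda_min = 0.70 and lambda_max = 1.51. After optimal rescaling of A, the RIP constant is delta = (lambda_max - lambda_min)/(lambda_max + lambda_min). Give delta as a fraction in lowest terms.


lambda_max - lambda_min = 1.51 - 0.70 = 0.81.
lambda_max + lambda_min = 1.51 + 0.70 = 2.21.
delta = 0.81/2.21 = 81/221.

81/221


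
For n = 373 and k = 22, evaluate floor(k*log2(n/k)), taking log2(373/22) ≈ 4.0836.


log2(n/k) = log2(373/22) ≈ 4.0836.
k*log2(n/k) ≈ 22*4.0836 = 89.8392.
floor(89.8392) = 89.

89


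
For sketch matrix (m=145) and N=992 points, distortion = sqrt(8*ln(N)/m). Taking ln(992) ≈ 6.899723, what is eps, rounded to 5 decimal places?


ln(992) ≈ 6.899723.
8*ln(N)/m ≈ 8*6.899723/145 ≈ 0.38067437.
eps = sqrt(0.38067437) ≈ 0.6169881 ≈ 0.61699.

0.61699


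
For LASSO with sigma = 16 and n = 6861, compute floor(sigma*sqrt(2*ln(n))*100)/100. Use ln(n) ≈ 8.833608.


ln(6861) ≈ 8.833608.
2*ln(n) ≈ 17.667216.
sqrt(2*ln(n)) ≈ sqrt(17.667216) ≈ 4.203239.
lambda ≈ 16*4.203239 = 67.251824.
floor(lambda*100)/100 = 67.25.

67.25


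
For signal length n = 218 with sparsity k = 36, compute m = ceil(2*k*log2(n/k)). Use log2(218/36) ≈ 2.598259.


log2(n/k) = log2(218/36) ≈ 2.598259.
2*k*log2(n/k) ≈ 2*36*2.598259 = 187.074648.
m = ceil(187.074648) = 188.

188


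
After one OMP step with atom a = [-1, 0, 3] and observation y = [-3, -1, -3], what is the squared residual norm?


a^T a = 10.
a^T y = -6.
coeff = -6/10 = -3/5.
||r||^2 = 77/5.

77/5


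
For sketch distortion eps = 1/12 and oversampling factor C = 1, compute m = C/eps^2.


1/eps = 12.
(1/eps)^2 = 144.
m = 1*144 = 144.

144


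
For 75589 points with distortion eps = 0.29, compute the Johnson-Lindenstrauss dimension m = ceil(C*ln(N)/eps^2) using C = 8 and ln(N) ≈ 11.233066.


ln(75589) ≈ 11.233066.
eps^2 = 0.29^2 = 0.0841.
C*ln(N)/eps^2 ≈ 8*11.233066/0.0841 ≈ 1068.5437.
m = ceil(1068.5437) = 1069.

1069


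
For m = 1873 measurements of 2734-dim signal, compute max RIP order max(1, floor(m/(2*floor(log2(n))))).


floor(log2(2734)) = 11.
2*11 = 22.
m/(2*floor(log2(n))) = 1873/22 ≈ 85.1364.
floor = 85.
k = max(1, 85) = 85.

85


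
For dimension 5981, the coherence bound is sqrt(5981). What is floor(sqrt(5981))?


77^2 = 5929 <= 5981 < 6084 = 78^2, so 77 <= sqrt(5981) < 78.
floor(sqrt(5981)) = 77.

77


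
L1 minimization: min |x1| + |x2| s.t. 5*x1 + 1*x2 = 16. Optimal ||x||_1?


Axis intercepts:
  x1 = 16/5, x2 = 0: L1 = 16/5
  x1 = 0, x2 = 16: L1 = 16
x* = (16/5, 0)
||x*||_1 = 16/5.

16/5


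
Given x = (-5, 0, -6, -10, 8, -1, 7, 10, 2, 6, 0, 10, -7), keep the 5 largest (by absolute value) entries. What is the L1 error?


Sorted |x_i| descending: [10, 10, 10, 8, 7, 7, 6, 6, 5, 2, 1, 0, 0]
Keep top 5: [10, 10, 10, 8, 7]
Tail entries: [7, 6, 6, 5, 2, 1, 0, 0]
L1 error = sum of tail = 27.

27


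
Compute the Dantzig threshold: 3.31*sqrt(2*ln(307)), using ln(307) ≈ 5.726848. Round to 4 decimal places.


ln(307) ≈ 5.726848.
2*ln(n) ≈ 11.453696.
sqrt(2*ln(n)) ≈ sqrt(11.453696) ≈ 3.384331.
threshold ≈ 3.31*3.384331 = 11.20213561 ≈ 11.2021.

11.2021


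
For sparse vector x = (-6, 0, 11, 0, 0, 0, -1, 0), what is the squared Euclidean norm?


Non-zero entries: [(0, -6), (2, 11), (6, -1)]
Squares: [36, 121, 1]
||x||_2^2 = sum = 158.

158


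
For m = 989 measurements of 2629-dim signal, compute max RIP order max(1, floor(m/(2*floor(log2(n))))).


floor(log2(2629)) = 11.
2*11 = 22.
m/(2*floor(log2(n))) = 989/22 ≈ 44.9545.
floor = 44.
k = max(1, 44) = 44.

44


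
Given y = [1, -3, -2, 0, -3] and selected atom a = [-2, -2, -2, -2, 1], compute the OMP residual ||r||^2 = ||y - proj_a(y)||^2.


a^T a = 17.
a^T y = 5.
coeff = 5/17 = 5/17.
||r||^2 = 366/17.

366/17


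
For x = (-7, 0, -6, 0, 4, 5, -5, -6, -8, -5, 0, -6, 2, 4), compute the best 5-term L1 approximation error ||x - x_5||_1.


Sorted |x_i| descending: [8, 7, 6, 6, 6, 5, 5, 5, 4, 4, 2, 0, 0, 0]
Keep top 5: [8, 7, 6, 6, 6]
Tail entries: [5, 5, 5, 4, 4, 2, 0, 0, 0]
L1 error = sum of tail = 25.

25


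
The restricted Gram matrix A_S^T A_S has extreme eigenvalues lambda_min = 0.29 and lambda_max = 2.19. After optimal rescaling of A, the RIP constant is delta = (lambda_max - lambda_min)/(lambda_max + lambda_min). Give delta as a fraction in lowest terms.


lambda_max - lambda_min = 2.19 - 0.29 = 1.90.
lambda_max + lambda_min = 2.19 + 0.29 = 2.48.
delta = 1.90/2.48 = 190/248 = 95/124.

95/124


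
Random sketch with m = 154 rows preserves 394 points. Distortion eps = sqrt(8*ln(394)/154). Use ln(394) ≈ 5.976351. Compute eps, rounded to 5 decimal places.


ln(394) ≈ 5.976351.
8*ln(N)/m ≈ 8*5.976351/154 ≈ 0.31045979.
eps = sqrt(0.31045979) ≈ 0.5571892 ≈ 0.55719.

0.55719


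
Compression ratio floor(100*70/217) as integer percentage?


100*m/n = 100*70/217 ≈ 32.2581.
floor = 32.

32


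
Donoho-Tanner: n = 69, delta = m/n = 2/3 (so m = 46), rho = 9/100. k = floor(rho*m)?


m = 2/3*69 = 46.
rho = 9/100.
rho*m = 9/100*46 = 4.14.
k = floor(4.14) = 4.

4


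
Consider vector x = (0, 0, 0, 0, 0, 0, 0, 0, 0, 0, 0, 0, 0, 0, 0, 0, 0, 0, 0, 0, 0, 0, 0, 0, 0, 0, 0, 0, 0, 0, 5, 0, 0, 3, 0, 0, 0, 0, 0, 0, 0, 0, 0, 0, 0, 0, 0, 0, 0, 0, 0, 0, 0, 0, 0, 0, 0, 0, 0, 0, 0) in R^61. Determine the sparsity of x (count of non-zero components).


Non-zero positions: [30, 33].
Sparsity = 2.

2


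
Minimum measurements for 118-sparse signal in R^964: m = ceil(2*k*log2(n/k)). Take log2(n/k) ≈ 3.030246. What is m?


log2(n/k) = log2(964/118) ≈ 3.030246.
2*k*log2(n/k) ≈ 2*118*3.030246 = 715.138056.
m = ceil(715.138056) = 716.

716


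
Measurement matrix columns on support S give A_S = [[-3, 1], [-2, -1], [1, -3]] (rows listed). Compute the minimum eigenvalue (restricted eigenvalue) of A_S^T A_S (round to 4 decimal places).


A_S^T A_S = [[14, -4], [-4, 11]].
trace = 25.
det = 138.
disc = trace^2 - 4*det = 625 - 4*138 = 73.
sqrt(73) ≈ 8.544004.
lam_min = (25 - sqrt(73))/2 ≈ (25 - 8.544004)/2 = 8.227998 ≈ 8.2280.

8.2280


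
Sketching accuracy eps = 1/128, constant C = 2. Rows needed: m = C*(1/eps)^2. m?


1/eps = 128.
(1/eps)^2 = 16384.
m = 2*16384 = 32768.

32768


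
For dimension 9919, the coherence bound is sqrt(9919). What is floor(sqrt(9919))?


99^2 = 9801 <= 9919 < 10000 = 100^2, so 99 <= sqrt(9919) < 100.
floor(sqrt(9919)) = 99.

99


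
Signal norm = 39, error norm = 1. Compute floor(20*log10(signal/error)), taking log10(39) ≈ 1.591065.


||x||/||e|| = 39/1 = 39.
log10(39) ≈ 1.591065.
20*log10(||x||/||e||) ≈ 20*1.591065 = 31.8213.
floor(31.8213) = 31.

31


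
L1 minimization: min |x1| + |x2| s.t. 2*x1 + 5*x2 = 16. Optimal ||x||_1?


Axis intercepts:
  x1 = 8, x2 = 0: L1 = 8
  x1 = 0, x2 = 16/5: L1 = 16/5
x* = (0, 16/5)
||x*||_1 = 16/5.

16/5


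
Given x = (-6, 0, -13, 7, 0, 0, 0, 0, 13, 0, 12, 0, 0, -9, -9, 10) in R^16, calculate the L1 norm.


Non-zero entries: [(0, -6), (2, -13), (3, 7), (8, 13), (10, 12), (13, -9), (14, -9), (15, 10)]
Absolute values: [6, 13, 7, 13, 12, 9, 9, 10]
||x||_1 = sum = 79.

79


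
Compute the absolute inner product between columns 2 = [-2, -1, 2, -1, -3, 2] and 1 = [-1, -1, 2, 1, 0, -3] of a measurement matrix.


Inner product: -2*-1 + -1*-1 + 2*2 + -1*1 + -3*0 + 2*-3
Products: [2, 1, 4, -1, 0, -6]
Sum = 0.
|dot| = 0.

0


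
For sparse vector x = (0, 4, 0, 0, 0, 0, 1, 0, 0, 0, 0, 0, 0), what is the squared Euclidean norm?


Non-zero entries: [(1, 4), (6, 1)]
Squares: [16, 1]
||x||_2^2 = sum = 17.

17


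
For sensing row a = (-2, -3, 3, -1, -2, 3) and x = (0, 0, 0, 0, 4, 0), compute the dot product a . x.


Non-zero terms: ['-2*4']
Products: [-8]
y = sum = -8.

-8


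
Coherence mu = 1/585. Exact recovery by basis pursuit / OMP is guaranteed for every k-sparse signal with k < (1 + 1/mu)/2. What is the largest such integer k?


1/mu = 585.
1 + 1/mu = 586.
(1 + 1/mu)/2 = 293 is an integer and the inequality is strict, so k_max = 293 - 1 = 292.

292


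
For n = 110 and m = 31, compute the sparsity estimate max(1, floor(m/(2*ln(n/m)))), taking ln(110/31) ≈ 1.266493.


n/m = 110/31.
ln(n/m) ≈ 1.266493.
2*ln(n/m) ≈ 2.532986.
m/(2*ln(n/m)) ≈ 31/2.532986 ≈ 12.2385.
floor = 12.
k_max = max(1, 12) = 12.

12


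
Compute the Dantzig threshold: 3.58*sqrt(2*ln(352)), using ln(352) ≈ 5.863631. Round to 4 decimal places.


ln(352) ≈ 5.863631.
2*ln(n) ≈ 11.727262.
sqrt(2*ln(n)) ≈ sqrt(11.727262) ≈ 3.424509.
threshold ≈ 3.58*3.424509 = 12.25974222 ≈ 12.2597.

12.2597


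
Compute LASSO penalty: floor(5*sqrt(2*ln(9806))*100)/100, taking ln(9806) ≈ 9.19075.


ln(9806) ≈ 9.19075.
2*ln(n) ≈ 18.3815.
sqrt(2*ln(n)) ≈ sqrt(18.3815) ≈ 4.287365.
lambda ≈ 5*4.287365 = 21.436825.
floor(lambda*100)/100 = 21.43.

21.43


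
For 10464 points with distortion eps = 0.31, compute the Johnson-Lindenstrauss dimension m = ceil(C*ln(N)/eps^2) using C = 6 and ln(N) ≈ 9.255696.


ln(10464) ≈ 9.255696.
eps^2 = 0.31^2 = 0.0961.
C*ln(N)/eps^2 ≈ 6*9.255696/0.0961 ≈ 577.879.
m = ceil(577.879) = 578.

578


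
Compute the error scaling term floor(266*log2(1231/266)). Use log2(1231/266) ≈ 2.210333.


log2(n/k) = log2(1231/266) ≈ 2.210333.
k*log2(n/k) ≈ 266*2.210333 = 587.948578.
floor(587.948578) = 587.

587


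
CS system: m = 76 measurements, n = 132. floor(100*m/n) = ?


100*m/n = 100*76/132 ≈ 57.5758.
floor = 57.

57


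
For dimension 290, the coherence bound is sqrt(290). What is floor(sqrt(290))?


17^2 = 289 <= 290 < 324 = 18^2, so 17 <= sqrt(290) < 18.
floor(sqrt(290)) = 17.

17


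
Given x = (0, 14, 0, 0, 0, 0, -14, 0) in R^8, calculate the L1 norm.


Non-zero entries: [(1, 14), (6, -14)]
Absolute values: [14, 14]
||x||_1 = sum = 28.

28


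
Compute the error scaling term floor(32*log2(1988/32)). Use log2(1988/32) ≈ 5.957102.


log2(n/k) = log2(1988/32) ≈ 5.957102.
k*log2(n/k) ≈ 32*5.957102 = 190.627264.
floor(190.627264) = 190.

190


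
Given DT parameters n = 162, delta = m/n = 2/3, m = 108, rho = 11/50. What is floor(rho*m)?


m = 2/3*162 = 108.
rho = 11/50.
rho*m = 11/50*108 = 23.76.
k = floor(23.76) = 23.

23


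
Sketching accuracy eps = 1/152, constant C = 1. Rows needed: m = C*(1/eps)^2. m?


1/eps = 152.
(1/eps)^2 = 23104.
m = 1*23104 = 23104.

23104


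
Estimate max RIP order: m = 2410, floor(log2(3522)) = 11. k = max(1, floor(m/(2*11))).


floor(log2(3522)) = 11.
2*11 = 22.
m/(2*floor(log2(n))) = 2410/22 ≈ 109.5455.
floor = 109.
k = max(1, 109) = 109.

109


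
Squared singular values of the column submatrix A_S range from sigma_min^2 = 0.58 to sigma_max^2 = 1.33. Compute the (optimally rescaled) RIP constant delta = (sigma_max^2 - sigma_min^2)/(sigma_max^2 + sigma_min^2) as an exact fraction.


lambda_max - lambda_min = 1.33 - 0.58 = 0.75.
lambda_max + lambda_min = 1.33 + 0.58 = 1.91.
delta = 0.75/1.91 = 75/191.

75/191


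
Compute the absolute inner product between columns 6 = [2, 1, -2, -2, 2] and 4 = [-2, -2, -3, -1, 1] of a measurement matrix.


Inner product: 2*-2 + 1*-2 + -2*-3 + -2*-1 + 2*1
Products: [-4, -2, 6, 2, 2]
Sum = 4.
|dot| = 4.

4


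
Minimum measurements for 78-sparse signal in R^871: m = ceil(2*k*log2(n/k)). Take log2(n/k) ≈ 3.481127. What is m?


log2(n/k) = log2(871/78) ≈ 3.481127.
2*k*log2(n/k) ≈ 2*78*3.481127 = 543.055812.
m = ceil(543.055812) = 544.

544


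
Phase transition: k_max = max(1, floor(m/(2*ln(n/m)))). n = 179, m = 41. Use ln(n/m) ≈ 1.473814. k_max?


n/m = 179/41.
ln(n/m) ≈ 1.473814.
2*ln(n/m) ≈ 2.947628.
m/(2*ln(n/m)) ≈ 41/2.947628 ≈ 13.9095.
floor = 13.
k_max = max(1, 13) = 13.

13


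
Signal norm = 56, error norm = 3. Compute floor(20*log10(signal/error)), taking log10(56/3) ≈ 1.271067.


||x||/||e|| = 56/3.
log10(56/3) ≈ 1.271067.
20*log10(||x||/||e||) ≈ 20*1.271067 = 25.42134.
floor(25.42134) = 25.

25


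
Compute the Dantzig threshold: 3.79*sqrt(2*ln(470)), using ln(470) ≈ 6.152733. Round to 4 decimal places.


ln(470) ≈ 6.152733.
2*ln(n) ≈ 12.305466.
sqrt(2*ln(n)) ≈ sqrt(12.305466) ≈ 3.507915.
threshold ≈ 3.79*3.507915 = 13.29499785 ≈ 13.2950.

13.2950


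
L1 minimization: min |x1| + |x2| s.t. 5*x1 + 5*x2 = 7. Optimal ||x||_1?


Axis intercepts:
  x1 = 7/5, x2 = 0: L1 = 7/5
  x1 = 0, x2 = 7/5: L1 = 7/5
x* = (7/5, 0)
||x*||_1 = 7/5.

7/5


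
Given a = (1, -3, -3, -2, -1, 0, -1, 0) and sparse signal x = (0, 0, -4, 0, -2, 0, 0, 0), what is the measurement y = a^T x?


Non-zero terms: ['-3*-4', '-1*-2']
Products: [12, 2]
y = sum = 14.

14


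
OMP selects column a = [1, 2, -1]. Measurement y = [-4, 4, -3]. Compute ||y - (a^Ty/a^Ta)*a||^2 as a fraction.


a^T a = 6.
a^T y = 7.
coeff = 7/6 = 7/6.
||r||^2 = 197/6.

197/6


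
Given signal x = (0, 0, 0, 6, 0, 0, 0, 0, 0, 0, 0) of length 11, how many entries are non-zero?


Non-zero positions: [3].
Sparsity = 1.

1


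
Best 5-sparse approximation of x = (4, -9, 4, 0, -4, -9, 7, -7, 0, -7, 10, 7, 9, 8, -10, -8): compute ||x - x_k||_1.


Sorted |x_i| descending: [10, 10, 9, 9, 9, 8, 8, 7, 7, 7, 7, 4, 4, 4, 0, 0]
Keep top 5: [10, 10, 9, 9, 9]
Tail entries: [8, 8, 7, 7, 7, 7, 4, 4, 4, 0, 0]
L1 error = sum of tail = 56.

56


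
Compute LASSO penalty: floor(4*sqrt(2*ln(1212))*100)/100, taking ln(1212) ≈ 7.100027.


ln(1212) ≈ 7.100027.
2*ln(n) ≈ 14.200054.
sqrt(2*ln(n)) ≈ sqrt(14.200054) ≈ 3.768296.
lambda ≈ 4*3.768296 = 15.073184.
floor(lambda*100)/100 = 15.07.

15.07


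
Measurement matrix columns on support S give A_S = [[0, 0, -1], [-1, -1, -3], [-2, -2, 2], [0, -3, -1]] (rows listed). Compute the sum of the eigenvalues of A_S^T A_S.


Sum of eigenvalues of A_S^T A_S = trace(A_S^T A_S) = sum of squared column norms of A_S.
A_S^T A_S diagonal: [5, 14, 15].
trace = 5 + 14 + 15 = 34.

34


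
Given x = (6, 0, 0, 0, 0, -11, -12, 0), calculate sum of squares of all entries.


Non-zero entries: [(0, 6), (5, -11), (6, -12)]
Squares: [36, 121, 144]
||x||_2^2 = sum = 301.

301


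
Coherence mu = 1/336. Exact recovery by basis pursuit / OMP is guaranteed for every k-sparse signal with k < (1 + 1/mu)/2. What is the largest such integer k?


1/mu = 336.
1 + 1/mu = 337.
(1 + 1/mu)/2 = 168.5 is not an integer, so k_max = floor(168.5) = 168.

168


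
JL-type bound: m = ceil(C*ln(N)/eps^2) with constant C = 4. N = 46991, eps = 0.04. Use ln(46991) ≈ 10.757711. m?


ln(46991) ≈ 10.757711.
eps^2 = 0.04^2 = 0.0016.
C*ln(N)/eps^2 ≈ 4*10.757711/0.0016 ≈ 26894.2775.
m = ceil(26894.2775) = 26895.

26895


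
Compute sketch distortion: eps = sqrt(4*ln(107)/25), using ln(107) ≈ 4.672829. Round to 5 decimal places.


ln(107) ≈ 4.672829.
4*ln(N)/m ≈ 4*4.672829/25 ≈ 0.74765264.
eps = sqrt(0.74765264) ≈ 0.8646691 ≈ 0.86467.

0.86467


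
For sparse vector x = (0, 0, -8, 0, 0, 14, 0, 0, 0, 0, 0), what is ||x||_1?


Non-zero entries: [(2, -8), (5, 14)]
Absolute values: [8, 14]
||x||_1 = sum = 22.

22


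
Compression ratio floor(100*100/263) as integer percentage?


100*m/n = 100*100/263 ≈ 38.0228.
floor = 38.

38


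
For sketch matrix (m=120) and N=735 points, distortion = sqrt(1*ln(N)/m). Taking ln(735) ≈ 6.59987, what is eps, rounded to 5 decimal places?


ln(735) ≈ 6.59987.
1*ln(N)/m ≈ 1*6.59987/120 ≈ 0.05499892.
eps = sqrt(0.05499892) ≈ 0.2345185 ≈ 0.23452.

0.23452


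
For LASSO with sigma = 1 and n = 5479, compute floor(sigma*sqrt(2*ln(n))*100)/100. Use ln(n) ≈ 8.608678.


ln(5479) ≈ 8.608678.
2*ln(n) ≈ 17.217356.
sqrt(2*ln(n)) ≈ sqrt(17.217356) ≈ 4.14938.
lambda ≈ 1*4.14938 = 4.14938.
floor(lambda*100)/100 = 4.14.

4.14


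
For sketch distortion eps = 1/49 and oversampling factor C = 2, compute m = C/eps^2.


1/eps = 49.
(1/eps)^2 = 2401.
m = 2*2401 = 4802.

4802


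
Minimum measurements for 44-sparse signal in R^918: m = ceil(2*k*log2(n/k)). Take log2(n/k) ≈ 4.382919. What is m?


log2(n/k) = log2(918/44) ≈ 4.382919.
2*k*log2(n/k) ≈ 2*44*4.382919 = 385.696872.
m = ceil(385.696872) = 386.

386


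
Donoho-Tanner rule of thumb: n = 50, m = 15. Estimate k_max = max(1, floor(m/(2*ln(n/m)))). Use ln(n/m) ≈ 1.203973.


n/m = 50/15 = 10/3.
ln(n/m) ≈ 1.203973.
2*ln(n/m) ≈ 2.407946.
m/(2*ln(n/m)) ≈ 15/2.407946 ≈ 6.2294.
floor = 6.
k_max = max(1, 6) = 6.

6


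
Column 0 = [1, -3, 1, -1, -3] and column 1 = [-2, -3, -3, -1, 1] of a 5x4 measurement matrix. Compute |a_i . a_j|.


Inner product: 1*-2 + -3*-3 + 1*-3 + -1*-1 + -3*1
Products: [-2, 9, -3, 1, -3]
Sum = 2.
|dot| = 2.

2


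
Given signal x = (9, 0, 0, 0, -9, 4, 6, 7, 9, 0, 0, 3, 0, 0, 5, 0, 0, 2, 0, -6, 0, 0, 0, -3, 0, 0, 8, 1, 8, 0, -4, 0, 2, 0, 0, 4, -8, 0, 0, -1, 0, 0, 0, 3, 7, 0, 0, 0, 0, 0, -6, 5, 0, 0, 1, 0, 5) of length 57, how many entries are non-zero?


Non-zero positions: [0, 4, 5, 6, 7, 8, 11, 14, 17, 19, 23, 26, 27, 28, 30, 32, 35, 36, 39, 43, 44, 50, 51, 54, 56].
Sparsity = 25.

25


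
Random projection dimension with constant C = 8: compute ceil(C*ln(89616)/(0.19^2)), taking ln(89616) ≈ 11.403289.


ln(89616) ≈ 11.403289.
eps^2 = 0.19^2 = 0.0361.
C*ln(N)/eps^2 ≈ 8*11.403289/0.0361 ≈ 2527.0447.
m = ceil(2527.0447) = 2528.

2528


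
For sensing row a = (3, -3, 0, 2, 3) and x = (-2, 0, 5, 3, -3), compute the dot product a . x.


Non-zero terms: ['3*-2', '0*5', '2*3', '3*-3']
Products: [-6, 0, 6, -9]
y = sum = -9.

-9


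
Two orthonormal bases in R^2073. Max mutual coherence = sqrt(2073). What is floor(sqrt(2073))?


45^2 = 2025 <= 2073 < 2116 = 46^2, so 45 <= sqrt(2073) < 46.
floor(sqrt(2073)) = 45.

45


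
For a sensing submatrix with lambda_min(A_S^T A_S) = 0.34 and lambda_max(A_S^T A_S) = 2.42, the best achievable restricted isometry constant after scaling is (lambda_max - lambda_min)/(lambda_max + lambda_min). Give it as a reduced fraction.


lambda_max - lambda_min = 2.42 - 0.34 = 2.08.
lambda_max + lambda_min = 2.42 + 0.34 = 2.76.
delta = 2.08/2.76 = 208/276 = 52/69.

52/69


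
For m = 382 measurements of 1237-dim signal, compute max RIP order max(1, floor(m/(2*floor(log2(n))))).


floor(log2(1237)) = 10.
2*10 = 20.
m/(2*floor(log2(n))) = 382/20 ≈ 19.1.
floor = 19.
k = max(1, 19) = 19.

19


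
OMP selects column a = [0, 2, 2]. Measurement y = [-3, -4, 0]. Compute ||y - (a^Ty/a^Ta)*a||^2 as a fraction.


a^T a = 8.
a^T y = -8.
coeff = -8/8 = -1.
||r||^2 = 17.

17


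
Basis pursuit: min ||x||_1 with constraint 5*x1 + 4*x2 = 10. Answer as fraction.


Axis intercepts:
  x1 = 2, x2 = 0: L1 = 2
  x1 = 0, x2 = 5/2: L1 = 5/2
x* = (2, 0)
||x*||_1 = 2.

2


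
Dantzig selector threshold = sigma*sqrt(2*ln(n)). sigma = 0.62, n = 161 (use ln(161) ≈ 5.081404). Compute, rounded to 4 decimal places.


ln(161) ≈ 5.081404.
2*ln(n) ≈ 10.162808.
sqrt(2*ln(n)) ≈ sqrt(10.162808) ≈ 3.187916.
threshold ≈ 0.62*3.187916 = 1.97650792 ≈ 1.9765.

1.9765


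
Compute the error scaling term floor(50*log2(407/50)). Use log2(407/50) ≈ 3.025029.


log2(n/k) = log2(407/50) ≈ 3.025029.
k*log2(n/k) ≈ 50*3.025029 = 151.25145.
floor(151.25145) = 151.

151


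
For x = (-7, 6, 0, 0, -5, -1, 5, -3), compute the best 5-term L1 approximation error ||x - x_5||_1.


Sorted |x_i| descending: [7, 6, 5, 5, 3, 1, 0, 0]
Keep top 5: [7, 6, 5, 5, 3]
Tail entries: [1, 0, 0]
L1 error = sum of tail = 1.

1


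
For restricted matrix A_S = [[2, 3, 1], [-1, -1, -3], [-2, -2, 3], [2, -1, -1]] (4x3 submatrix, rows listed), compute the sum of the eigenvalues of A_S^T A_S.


Sum of eigenvalues of A_S^T A_S = trace(A_S^T A_S) = sum of squared column norms of A_S.
A_S^T A_S diagonal: [13, 15, 20].
trace = 13 + 15 + 20 = 48.

48


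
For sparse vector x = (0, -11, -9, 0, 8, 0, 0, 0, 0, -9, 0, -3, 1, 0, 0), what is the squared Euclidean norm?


Non-zero entries: [(1, -11), (2, -9), (4, 8), (9, -9), (11, -3), (12, 1)]
Squares: [121, 81, 64, 81, 9, 1]
||x||_2^2 = sum = 357.

357


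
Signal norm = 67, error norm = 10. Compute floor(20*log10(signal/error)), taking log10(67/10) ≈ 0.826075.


||x||/||e|| = 67/10.
log10(67/10) ≈ 0.826075.
20*log10(||x||/||e||) ≈ 20*0.826075 = 16.5215.
floor(16.5215) = 16.

16


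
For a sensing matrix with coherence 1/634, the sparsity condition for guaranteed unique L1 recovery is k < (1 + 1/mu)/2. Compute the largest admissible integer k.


1/mu = 634.
1 + 1/mu = 635.
(1 + 1/mu)/2 = 317.5 is not an integer, so k_max = floor(317.5) = 317.

317


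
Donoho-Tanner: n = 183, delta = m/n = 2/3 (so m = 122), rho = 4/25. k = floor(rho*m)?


m = 2/3*183 = 122.
rho = 4/25.
rho*m = 4/25*122 = 19.52.
k = floor(19.52) = 19.

19


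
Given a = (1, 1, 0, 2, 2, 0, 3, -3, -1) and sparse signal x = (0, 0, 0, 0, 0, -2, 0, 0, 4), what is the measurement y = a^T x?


Non-zero terms: ['0*-2', '-1*4']
Products: [0, -4]
y = sum = -4.

-4


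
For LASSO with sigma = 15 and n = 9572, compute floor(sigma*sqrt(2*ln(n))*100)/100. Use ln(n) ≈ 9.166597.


ln(9572) ≈ 9.166597.
2*ln(n) ≈ 18.333194.
sqrt(2*ln(n)) ≈ sqrt(18.333194) ≈ 4.281728.
lambda ≈ 15*4.281728 = 64.22592.
floor(lambda*100)/100 = 64.22.

64.22


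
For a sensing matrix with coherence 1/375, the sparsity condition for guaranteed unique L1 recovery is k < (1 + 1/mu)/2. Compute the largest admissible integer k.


1/mu = 375.
1 + 1/mu = 376.
(1 + 1/mu)/2 = 188 is an integer and the inequality is strict, so k_max = 188 - 1 = 187.

187


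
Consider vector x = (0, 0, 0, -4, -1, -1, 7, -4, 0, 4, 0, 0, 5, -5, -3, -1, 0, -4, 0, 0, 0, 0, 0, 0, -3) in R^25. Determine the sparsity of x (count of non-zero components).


Non-zero positions: [3, 4, 5, 6, 7, 9, 12, 13, 14, 15, 17, 24].
Sparsity = 12.

12


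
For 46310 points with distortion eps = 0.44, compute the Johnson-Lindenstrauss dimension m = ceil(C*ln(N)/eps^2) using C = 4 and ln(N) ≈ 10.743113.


ln(46310) ≈ 10.743113.
eps^2 = 0.44^2 = 0.1936.
C*ln(N)/eps^2 ≈ 4*10.743113/0.1936 ≈ 221.9651.
m = ceil(221.9651) = 222.

222


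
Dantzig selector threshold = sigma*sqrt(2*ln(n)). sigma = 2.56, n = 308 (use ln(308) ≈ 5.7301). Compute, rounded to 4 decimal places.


ln(308) ≈ 5.7301.
2*ln(n) ≈ 11.4602.
sqrt(2*ln(n)) ≈ sqrt(11.4602) ≈ 3.385292.
threshold ≈ 2.56*3.385292 = 8.66634752 ≈ 8.6663.

8.6663


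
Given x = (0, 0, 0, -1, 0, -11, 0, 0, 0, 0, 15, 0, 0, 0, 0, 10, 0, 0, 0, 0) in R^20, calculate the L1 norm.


Non-zero entries: [(3, -1), (5, -11), (10, 15), (15, 10)]
Absolute values: [1, 11, 15, 10]
||x||_1 = sum = 37.

37


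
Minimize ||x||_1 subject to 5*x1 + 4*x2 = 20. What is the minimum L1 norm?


Axis intercepts:
  x1 = 4, x2 = 0: L1 = 4
  x1 = 0, x2 = 5: L1 = 5
x* = (4, 0)
||x*||_1 = 4.

4


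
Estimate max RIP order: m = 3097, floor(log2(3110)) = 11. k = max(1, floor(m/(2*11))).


floor(log2(3110)) = 11.
2*11 = 22.
m/(2*floor(log2(n))) = 3097/22 ≈ 140.7727.
floor = 140.
k = max(1, 140) = 140.

140


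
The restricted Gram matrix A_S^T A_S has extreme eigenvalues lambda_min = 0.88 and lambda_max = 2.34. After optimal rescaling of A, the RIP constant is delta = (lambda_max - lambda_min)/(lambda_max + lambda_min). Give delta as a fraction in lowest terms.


lambda_max - lambda_min = 2.34 - 0.88 = 1.46.
lambda_max + lambda_min = 2.34 + 0.88 = 3.22.
delta = 1.46/3.22 = 146/322 = 73/161.

73/161


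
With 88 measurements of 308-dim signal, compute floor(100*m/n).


100*m/n = 100*88/308 ≈ 28.5714.
floor = 28.

28


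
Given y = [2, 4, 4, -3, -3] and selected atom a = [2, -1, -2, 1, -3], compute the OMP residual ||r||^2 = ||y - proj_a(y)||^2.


a^T a = 19.
a^T y = -2.
coeff = -2/19 = -2/19.
||r||^2 = 1022/19.

1022/19


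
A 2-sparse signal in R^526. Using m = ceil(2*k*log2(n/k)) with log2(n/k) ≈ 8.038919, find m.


log2(n/k) = log2(526/2) ≈ 8.038919.
2*k*log2(n/k) ≈ 2*2*8.038919 = 32.155676.
m = ceil(32.155676) = 33.

33


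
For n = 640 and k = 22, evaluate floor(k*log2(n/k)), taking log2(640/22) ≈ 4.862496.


log2(n/k) = log2(640/22) ≈ 4.862496.
k*log2(n/k) ≈ 22*4.862496 = 106.974912.
floor(106.974912) = 106.

106


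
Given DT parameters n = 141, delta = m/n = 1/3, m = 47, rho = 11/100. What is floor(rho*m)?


m = 1/3*141 = 47.
rho = 11/100.
rho*m = 11/100*47 = 5.17.
k = floor(5.17) = 5.

5


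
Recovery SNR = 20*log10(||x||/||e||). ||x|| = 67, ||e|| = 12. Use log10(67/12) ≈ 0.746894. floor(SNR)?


||x||/||e|| = 67/12.
log10(67/12) ≈ 0.746894.
20*log10(||x||/||e||) ≈ 20*0.746894 = 14.93788.
floor(14.93788) = 14.

14


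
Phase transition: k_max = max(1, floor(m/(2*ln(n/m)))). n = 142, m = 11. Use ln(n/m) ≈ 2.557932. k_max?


n/m = 142/11.
ln(n/m) ≈ 2.557932.
2*ln(n/m) ≈ 5.115864.
m/(2*ln(n/m)) ≈ 11/5.115864 ≈ 2.1502.
floor = 2.
k_max = max(1, 2) = 2.

2


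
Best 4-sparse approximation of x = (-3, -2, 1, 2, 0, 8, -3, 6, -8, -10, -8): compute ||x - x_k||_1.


Sorted |x_i| descending: [10, 8, 8, 8, 6, 3, 3, 2, 2, 1, 0]
Keep top 4: [10, 8, 8, 8]
Tail entries: [6, 3, 3, 2, 2, 1, 0]
L1 error = sum of tail = 17.

17


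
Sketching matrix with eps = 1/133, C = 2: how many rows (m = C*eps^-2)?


1/eps = 133.
(1/eps)^2 = 17689.
m = 2*17689 = 35378.

35378


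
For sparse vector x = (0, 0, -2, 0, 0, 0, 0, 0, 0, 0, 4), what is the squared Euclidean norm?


Non-zero entries: [(2, -2), (10, 4)]
Squares: [4, 16]
||x||_2^2 = sum = 20.

20


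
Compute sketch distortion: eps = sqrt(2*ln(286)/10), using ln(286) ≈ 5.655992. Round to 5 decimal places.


ln(286) ≈ 5.655992.
2*ln(N)/m ≈ 2*5.655992/10 ≈ 1.1311984.
eps = sqrt(1.1311984) ≈ 1.0635781 ≈ 1.06358.

1.06358


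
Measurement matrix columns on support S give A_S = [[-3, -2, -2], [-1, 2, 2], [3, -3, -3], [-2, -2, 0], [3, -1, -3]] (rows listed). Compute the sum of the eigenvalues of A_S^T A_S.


Sum of eigenvalues of A_S^T A_S = trace(A_S^T A_S) = sum of squared column norms of A_S.
A_S^T A_S diagonal: [32, 22, 26].
trace = 32 + 22 + 26 = 80.

80


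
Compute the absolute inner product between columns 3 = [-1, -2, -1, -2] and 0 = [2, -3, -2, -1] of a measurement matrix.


Inner product: -1*2 + -2*-3 + -1*-2 + -2*-1
Products: [-2, 6, 2, 2]
Sum = 8.
|dot| = 8.

8


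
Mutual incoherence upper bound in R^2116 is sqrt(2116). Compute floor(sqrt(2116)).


46^2 = 2116 <= 2116 < 2209 = 47^2, so 46 <= sqrt(2116) < 47.
floor(sqrt(2116)) = 46.

46


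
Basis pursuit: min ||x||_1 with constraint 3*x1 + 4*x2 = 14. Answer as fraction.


Axis intercepts:
  x1 = 14/3, x2 = 0: L1 = 14/3
  x1 = 0, x2 = 7/2: L1 = 7/2
x* = (0, 7/2)
||x*||_1 = 7/2.

7/2


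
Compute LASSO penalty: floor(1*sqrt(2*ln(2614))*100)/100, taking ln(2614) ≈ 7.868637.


ln(2614) ≈ 7.868637.
2*ln(n) ≈ 15.737274.
sqrt(2*ln(n)) ≈ sqrt(15.737274) ≈ 3.967023.
lambda ≈ 1*3.967023 = 3.967023.
floor(lambda*100)/100 = 3.96.

3.96


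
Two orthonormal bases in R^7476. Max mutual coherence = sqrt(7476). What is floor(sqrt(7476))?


86^2 = 7396 <= 7476 < 7569 = 87^2, so 86 <= sqrt(7476) < 87.
floor(sqrt(7476)) = 86.

86


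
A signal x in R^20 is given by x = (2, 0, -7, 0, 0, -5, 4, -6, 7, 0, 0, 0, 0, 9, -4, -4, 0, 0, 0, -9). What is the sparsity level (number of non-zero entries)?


Non-zero positions: [0, 2, 5, 6, 7, 8, 13, 14, 15, 19].
Sparsity = 10.

10


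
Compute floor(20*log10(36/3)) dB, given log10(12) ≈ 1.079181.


||x||/||e|| = 36/3 = 12.
log10(12) ≈ 1.079181.
20*log10(||x||/||e||) ≈ 20*1.079181 = 21.58362.
floor(21.58362) = 21.

21


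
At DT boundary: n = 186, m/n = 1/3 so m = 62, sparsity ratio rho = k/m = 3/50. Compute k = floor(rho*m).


m = 1/3*186 = 62.
rho = 3/50.
rho*m = 3/50*62 = 3.72.
k = floor(3.72) = 3.

3


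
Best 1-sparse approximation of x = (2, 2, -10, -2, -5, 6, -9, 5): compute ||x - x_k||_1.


Sorted |x_i| descending: [10, 9, 6, 5, 5, 2, 2, 2]
Keep top 1: [10]
Tail entries: [9, 6, 5, 5, 2, 2, 2]
L1 error = sum of tail = 31.

31


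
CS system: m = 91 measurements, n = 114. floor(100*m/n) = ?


100*m/n = 100*91/114 ≈ 79.8246.
floor = 79.

79


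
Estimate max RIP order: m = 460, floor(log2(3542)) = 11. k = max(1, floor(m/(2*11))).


floor(log2(3542)) = 11.
2*11 = 22.
m/(2*floor(log2(n))) = 460/22 ≈ 20.9091.
floor = 20.
k = max(1, 20) = 20.

20


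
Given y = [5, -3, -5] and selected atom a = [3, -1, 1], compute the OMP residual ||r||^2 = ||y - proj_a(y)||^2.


a^T a = 11.
a^T y = 13.
coeff = 13/11 = 13/11.
||r||^2 = 480/11.

480/11


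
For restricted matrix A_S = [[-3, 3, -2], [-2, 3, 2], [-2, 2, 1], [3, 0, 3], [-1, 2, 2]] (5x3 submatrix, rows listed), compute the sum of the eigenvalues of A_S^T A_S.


Sum of eigenvalues of A_S^T A_S = trace(A_S^T A_S) = sum of squared column norms of A_S.
A_S^T A_S diagonal: [27, 26, 22].
trace = 27 + 26 + 22 = 75.

75


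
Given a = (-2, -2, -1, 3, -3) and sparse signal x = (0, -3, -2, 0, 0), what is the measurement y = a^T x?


Non-zero terms: ['-2*-3', '-1*-2']
Products: [6, 2]
y = sum = 8.

8


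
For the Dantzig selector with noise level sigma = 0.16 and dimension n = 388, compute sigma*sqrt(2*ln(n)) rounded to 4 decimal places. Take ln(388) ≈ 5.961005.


ln(388) ≈ 5.961005.
2*ln(n) ≈ 11.92201.
sqrt(2*ln(n)) ≈ sqrt(11.92201) ≈ 3.452826.
threshold ≈ 0.16*3.452826 = 0.55245216 ≈ 0.5525.

0.5525


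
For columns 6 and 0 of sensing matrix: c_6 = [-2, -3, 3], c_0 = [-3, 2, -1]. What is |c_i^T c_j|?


Inner product: -2*-3 + -3*2 + 3*-1
Products: [6, -6, -3]
Sum = -3.
|dot| = 3.

3


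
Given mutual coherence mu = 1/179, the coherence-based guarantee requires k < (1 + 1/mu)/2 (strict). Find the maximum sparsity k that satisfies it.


1/mu = 179.
1 + 1/mu = 180.
(1 + 1/mu)/2 = 90 is an integer and the inequality is strict, so k_max = 90 - 1 = 89.

89


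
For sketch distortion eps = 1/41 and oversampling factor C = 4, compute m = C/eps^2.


1/eps = 41.
(1/eps)^2 = 1681.
m = 4*1681 = 6724.

6724


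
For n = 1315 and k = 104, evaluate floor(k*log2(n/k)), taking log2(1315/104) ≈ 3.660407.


log2(n/k) = log2(1315/104) ≈ 3.660407.
k*log2(n/k) ≈ 104*3.660407 = 380.682328.
floor(380.682328) = 380.

380


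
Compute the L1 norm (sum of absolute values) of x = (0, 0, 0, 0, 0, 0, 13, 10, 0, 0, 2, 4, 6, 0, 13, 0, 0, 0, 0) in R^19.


Non-zero entries: [(6, 13), (7, 10), (10, 2), (11, 4), (12, 6), (14, 13)]
Absolute values: [13, 10, 2, 4, 6, 13]
||x||_1 = sum = 48.

48
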